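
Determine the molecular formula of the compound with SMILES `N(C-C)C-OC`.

C4H11NO

Heavy atoms from the SMILES: 4 C, 1 N, 1 O.
Implicit hydrogens by atom environment:
  2 × C: 3 H each → 6
  2 × C: 2 H each → 4
  1 × N: 1 H
  1 × O: no H
  Total hydrogens = 11.
Molecular formula: C4H11NO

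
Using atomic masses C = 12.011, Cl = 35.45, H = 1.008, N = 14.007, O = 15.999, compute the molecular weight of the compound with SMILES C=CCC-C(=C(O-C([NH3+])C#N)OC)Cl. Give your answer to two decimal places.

217.67

Molecular formula: C9H14ClN2O2+.
M = 9×12.011 + 1×35.45 + 14×1.008 + 2×14.007 + 2×15.999 = 217.67 g/mol.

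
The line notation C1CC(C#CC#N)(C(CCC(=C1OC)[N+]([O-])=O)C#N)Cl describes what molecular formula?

C13H12ClN3O3

Heavy atoms from the SMILES: 13 C, 1 Cl, 3 N, 3 O.
Implicit hydrogens by atom environment:
  7 × C: no H
  4 × C: 2 H each → 8
  2 × N: no H
  2 × O: no H
  1 × C: 3 H
  1 × C: 1 H
  1 × Cl: no H
  1 × N (charge +1): no H
  1 × O (charge -1): no H
  Total hydrogens = 12.
Molecular formula: C13H12ClN3O3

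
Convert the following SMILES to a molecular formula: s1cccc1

C4H4S

Heavy atoms from the SMILES: 4 C, 1 S.
Implicit hydrogens by atom environment:
  4 × C (aromatic): 1 H each → 4
  1 × S (aromatic): no H
  Total hydrogens = 4.
Molecular formula: C4H4S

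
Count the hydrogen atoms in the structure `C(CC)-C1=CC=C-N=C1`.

11

Hydrogens are implicit in SMILES; fill each atom to its normal valence:
  4 × C (aromatic): 1 H each → 4
  2 × C: 2 H each → 4
  1 × C: 3 H
  1 × C (aromatic): no H
  1 × N (aromatic): no H
  Total hydrogens = 11.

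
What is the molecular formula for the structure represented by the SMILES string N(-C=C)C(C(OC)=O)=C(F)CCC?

C9H14FNO2

Heavy atoms from the SMILES: 9 C, 1 F, 1 N, 2 O.
Implicit hydrogens by atom environment:
  3 × C: 2 H each → 6
  3 × C: no H
  2 × C: 3 H each → 6
  2 × O: no H
  1 × C: 1 H
  1 × F: no H
  1 × N: 1 H
  Total hydrogens = 14.
Molecular formula: C9H14FNO2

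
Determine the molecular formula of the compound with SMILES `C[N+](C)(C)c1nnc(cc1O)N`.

Heavy atoms from the SMILES: 7 C, 4 N, 1 O.
Implicit hydrogens by atom environment:
  3 × C: 3 H each → 9
  3 × C (aromatic): no H
  2 × N (aromatic): no H
  1 × C (aromatic): 1 H
  1 × N: 2 H
  1 × N (charge +1): no H
  1 × O: 1 H
  Total hydrogens = 13.
Net charge +1.
Molecular formula: C7H13N4O+

C7H13N4O+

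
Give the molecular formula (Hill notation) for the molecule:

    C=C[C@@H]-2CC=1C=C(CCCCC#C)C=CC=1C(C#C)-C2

C20H22

Heavy atoms from the SMILES: 20 C.
Implicit hydrogens by atom environment:
  7 × C: 2 H each → 14
  5 × C: 1 H each → 5
  3 × C (aromatic): 1 H each → 3
  3 × C (aromatic): no H
  2 × C: no H
  Total hydrogens = 22.
Molecular formula: C20H22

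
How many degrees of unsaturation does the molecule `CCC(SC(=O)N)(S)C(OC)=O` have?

Molecular formula from the SMILES: C6H11NO3S2.
DoU = (2C + 2 + N − H − X)/2 = (2·6 + 2 + 1 − 11 − 0)/2 = 4/2 = 2.
(Structurally: 0 ring(s) + 2 π bond(s) = 2.)

2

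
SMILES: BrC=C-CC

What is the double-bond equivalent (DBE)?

Molecular formula from the SMILES: C4H7Br.
DoU = (2C + 2 + N − H − X)/2 = (2·4 + 2 + 0 − 7 − 1)/2 = 2/2 = 1.
(Structurally: 0 ring(s) + 1 π bond(s) = 1.)

1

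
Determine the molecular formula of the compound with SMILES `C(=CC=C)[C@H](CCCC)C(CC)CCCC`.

Heavy atoms from the SMILES: 16 C.
Implicit hydrogens by atom environment:
  8 × C: 2 H each → 16
  5 × C: 1 H each → 5
  3 × C: 3 H each → 9
  Total hydrogens = 30.
Molecular formula: C16H30

C16H30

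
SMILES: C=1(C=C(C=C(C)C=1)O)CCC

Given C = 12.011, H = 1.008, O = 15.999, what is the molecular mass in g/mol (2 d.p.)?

Molecular formula: C10H14O.
M = 10×12.011 + 14×1.008 + 1×15.999 = 150.22 g/mol.

150.22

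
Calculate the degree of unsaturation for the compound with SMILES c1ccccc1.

Molecular formula from the SMILES: C6H6.
DoU = (2C + 2 + N − H − X)/2 = (2·6 + 2 + 0 − 6 − 0)/2 = 8/2 = 4.
(Structurally: 1 ring(s) + 3 π bond(s) = 4.)

4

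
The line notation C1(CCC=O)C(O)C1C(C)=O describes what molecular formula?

Heavy atoms from the SMILES: 8 C, 3 O.
Implicit hydrogens by atom environment:
  4 × C: 1 H each → 4
  2 × C: 2 H each → 4
  2 × O: no H
  1 × C: 3 H
  1 × C: no H
  1 × O: 1 H
  Total hydrogens = 12.
Molecular formula: C8H12O3

C8H12O3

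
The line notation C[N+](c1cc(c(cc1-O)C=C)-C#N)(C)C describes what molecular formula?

C12H15N2O+

Heavy atoms from the SMILES: 12 C, 2 N, 1 O.
Implicit hydrogens by atom environment:
  4 × C (aromatic): no H
  3 × C: 3 H each → 9
  2 × C (aromatic): 1 H each → 2
  1 × C: 2 H
  1 × C: 1 H
  1 × C: no H
  1 × N: no H
  1 × N (charge +1): no H
  1 × O: 1 H
  Total hydrogens = 15.
Net charge +1.
Molecular formula: C12H15N2O+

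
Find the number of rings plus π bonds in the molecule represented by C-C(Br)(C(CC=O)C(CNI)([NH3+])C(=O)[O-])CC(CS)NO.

Molecular formula from the SMILES: C11H21BrIN3O4S.
DoU = (2C + 2 + N − H − X)/2 = (2·11 + 2 + 3 − 21 − 2)/2 = 4/2 = 2.
(Structurally: 0 ring(s) + 2 π bond(s) = 2.)

2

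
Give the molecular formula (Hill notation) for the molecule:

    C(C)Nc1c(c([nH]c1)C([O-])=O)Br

Heavy atoms from the SMILES: 1 Br, 7 C, 2 N, 2 O.
Implicit hydrogens by atom environment:
  3 × C (aromatic): no H
  1 × Br: no H
  1 × C: 3 H
  1 × C: 2 H
  1 × C (aromatic): 1 H
  1 × C: no H
  1 × N (aromatic): 1 H
  1 × N: 1 H
  1 × O: no H
  1 × O (charge -1): no H
  Total hydrogens = 8.
Net charge -1.
Molecular formula: C7H8BrN2O2-

C7H8BrN2O2-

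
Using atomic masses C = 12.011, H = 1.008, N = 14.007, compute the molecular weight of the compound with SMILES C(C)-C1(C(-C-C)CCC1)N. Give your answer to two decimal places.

141.26

Molecular formula: C9H19N.
M = 9×12.011 + 19×1.008 + 1×14.007 = 141.26 g/mol.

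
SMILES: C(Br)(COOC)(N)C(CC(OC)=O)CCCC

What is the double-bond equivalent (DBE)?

Molecular formula from the SMILES: C11H22BrNO4.
DoU = (2C + 2 + N − H − X)/2 = (2·11 + 2 + 1 − 22 − 1)/2 = 2/2 = 1.
(Structurally: 0 ring(s) + 1 π bond(s) = 1.)

1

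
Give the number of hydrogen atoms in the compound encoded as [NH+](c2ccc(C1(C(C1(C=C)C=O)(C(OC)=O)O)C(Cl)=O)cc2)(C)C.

19

Hydrogens are implicit in SMILES; fill each atom to its normal valence:
  5 × C: no H
  4 × C (aromatic): 1 H each → 4
  4 × O: no H
  3 × C: 3 H each → 9
  2 × C: 1 H each → 2
  2 × C (aromatic): no H
  1 × C: 2 H
  1 × Cl: no H
  1 × N (charge +1): 1 H
  1 × O: 1 H
  Total hydrogens = 19.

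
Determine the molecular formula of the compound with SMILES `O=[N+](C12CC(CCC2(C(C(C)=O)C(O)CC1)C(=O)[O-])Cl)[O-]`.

Heavy atoms from the SMILES: 13 C, 1 Cl, 1 N, 6 O.
Implicit hydrogens by atom environment:
  5 × C: 2 H each → 10
  4 × C: no H
  3 × C: 1 H each → 3
  3 × O: no H
  2 × O (charge -1): no H
  1 × C: 3 H
  1 × Cl: no H
  1 × N (charge +1): no H
  1 × O: 1 H
  Total hydrogens = 17.
Net charge -1.
Molecular formula: C13H17ClNO6-

C13H17ClNO6-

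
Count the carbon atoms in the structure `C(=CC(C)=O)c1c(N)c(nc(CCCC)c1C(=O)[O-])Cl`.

14

The symbol for carbon appears 14 times in the SMILES. Lowercase c denotes aromatic carbon and counts toward C.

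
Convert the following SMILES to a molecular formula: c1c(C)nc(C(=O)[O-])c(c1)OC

Heavy atoms from the SMILES: 8 C, 1 N, 3 O.
Implicit hydrogens by atom environment:
  3 × C (aromatic): no H
  2 × C: 3 H each → 6
  2 × C (aromatic): 1 H each → 2
  2 × O: no H
  1 × C: no H
  1 × N (aromatic): no H
  1 × O (charge -1): no H
  Total hydrogens = 8.
Net charge -1.
Molecular formula: C8H8NO3-

C8H8NO3-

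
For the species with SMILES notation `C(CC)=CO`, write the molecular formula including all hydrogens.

C4H8O

Heavy atoms from the SMILES: 4 C, 1 O.
Implicit hydrogens by atom environment:
  2 × C: 1 H each → 2
  1 × C: 3 H
  1 × C: 2 H
  1 × O: 1 H
  Total hydrogens = 8.
Molecular formula: C4H8O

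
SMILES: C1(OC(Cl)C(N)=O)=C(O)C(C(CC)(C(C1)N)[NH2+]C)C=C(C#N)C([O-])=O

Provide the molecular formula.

Heavy atoms from the SMILES: 15 C, 1 Cl, 4 N, 5 O.
Implicit hydrogens by atom environment:
  7 × C: no H
  4 × C: 1 H each → 4
  3 × O: no H
  2 × C: 3 H each → 6
  2 × C: 2 H each → 4
  2 × N: 2 H each → 4
  1 × Cl: no H
  1 × N (charge +1): 2 H
  1 × N: no H
  1 × O: 1 H
  1 × O (charge -1): no H
  Total hydrogens = 21.
Molecular formula: C15H21ClN4O5

C15H21ClN4O5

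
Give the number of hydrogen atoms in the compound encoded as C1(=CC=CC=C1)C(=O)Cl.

Hydrogens are implicit in SMILES; fill each atom to its normal valence:
  5 × C (aromatic): 1 H each → 5
  1 × C (aromatic): no H
  1 × C: no H
  1 × Cl: no H
  1 × O: no H
  Total hydrogens = 5.

5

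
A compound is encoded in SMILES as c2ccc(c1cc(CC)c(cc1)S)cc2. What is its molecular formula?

Heavy atoms from the SMILES: 14 C, 1 S.
Implicit hydrogens by atom environment:
  8 × C (aromatic): 1 H each → 8
  4 × C (aromatic): no H
  1 × C: 3 H
  1 × C: 2 H
  1 × S: 1 H
  Total hydrogens = 14.
Molecular formula: C14H14S

C14H14S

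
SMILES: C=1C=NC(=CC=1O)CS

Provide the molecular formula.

C6H7NOS

Heavy atoms from the SMILES: 6 C, 1 N, 1 O, 1 S.
Implicit hydrogens by atom environment:
  3 × C (aromatic): 1 H each → 3
  2 × C (aromatic): no H
  1 × C: 2 H
  1 × N (aromatic): no H
  1 × O: 1 H
  1 × S: 1 H
  Total hydrogens = 7.
Molecular formula: C6H7NOS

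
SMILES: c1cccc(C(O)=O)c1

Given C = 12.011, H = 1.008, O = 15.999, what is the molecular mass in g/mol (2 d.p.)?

122.12

Molecular formula: C7H6O2.
M = 7×12.011 + 6×1.008 + 2×15.999 = 122.12 g/mol.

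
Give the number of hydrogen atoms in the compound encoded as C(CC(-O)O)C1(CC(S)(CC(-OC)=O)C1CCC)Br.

Hydrogens are implicit in SMILES; fill each atom to its normal valence:
  6 × C: 2 H each → 12
  3 × C: no H
  2 × C: 3 H each → 6
  2 × C: 1 H each → 2
  2 × O: 1 H each → 2
  2 × O: no H
  1 × Br: no H
  1 × S: 1 H
  Total hydrogens = 23.

23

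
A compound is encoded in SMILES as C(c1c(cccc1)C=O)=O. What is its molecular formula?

Heavy atoms from the SMILES: 8 C, 2 O.
Implicit hydrogens by atom environment:
  4 × C (aromatic): 1 H each → 4
  2 × C: 1 H each → 2
  2 × C (aromatic): no H
  2 × O: no H
  Total hydrogens = 6.
Molecular formula: C8H6O2

C8H6O2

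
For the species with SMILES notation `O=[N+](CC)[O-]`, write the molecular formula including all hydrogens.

Heavy atoms from the SMILES: 2 C, 1 N, 2 O.
Implicit hydrogens by atom environment:
  1 × C: 3 H
  1 × C: 2 H
  1 × N (charge +1): no H
  1 × O: no H
  1 × O (charge -1): no H
  Total hydrogens = 5.
Molecular formula: C2H5NO2

C2H5NO2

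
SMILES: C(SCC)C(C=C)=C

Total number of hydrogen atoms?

12

Hydrogens are implicit in SMILES; fill each atom to its normal valence:
  4 × C: 2 H each → 8
  1 × C: 3 H
  1 × C: 1 H
  1 × C: no H
  1 × S: no H
  Total hydrogens = 12.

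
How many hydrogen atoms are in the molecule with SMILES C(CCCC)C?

14

Hydrogens are implicit in SMILES; fill each atom to its normal valence:
  4 × C: 2 H each → 8
  2 × C: 3 H each → 6
  Total hydrogens = 14.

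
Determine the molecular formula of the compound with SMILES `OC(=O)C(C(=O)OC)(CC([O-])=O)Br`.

C6H6BrO6-

Heavy atoms from the SMILES: 1 Br, 6 C, 6 O.
Implicit hydrogens by atom environment:
  4 × C: no H
  4 × O: no H
  1 × Br: no H
  1 × C: 3 H
  1 × C: 2 H
  1 × O: 1 H
  1 × O (charge -1): no H
  Total hydrogens = 6.
Net charge -1.
Molecular formula: C6H6BrO6-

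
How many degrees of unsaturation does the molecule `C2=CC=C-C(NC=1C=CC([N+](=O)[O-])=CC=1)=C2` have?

9

Molecular formula from the SMILES: C12H10N2O2.
DoU = (2C + 2 + N − H − X)/2 = (2·12 + 2 + 2 − 10 − 0)/2 = 18/2 = 9.
(Structurally: 2 ring(s) + 7 π bond(s) = 9.)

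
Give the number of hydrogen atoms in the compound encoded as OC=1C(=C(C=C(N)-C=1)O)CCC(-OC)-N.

Hydrogens are implicit in SMILES; fill each atom to its normal valence:
  4 × C (aromatic): no H
  2 × C: 2 H each → 4
  2 × C (aromatic): 1 H each → 2
  2 × N: 2 H each → 4
  2 × O: 1 H each → 2
  1 × C: 3 H
  1 × C: 1 H
  1 × O: no H
  Total hydrogens = 16.

16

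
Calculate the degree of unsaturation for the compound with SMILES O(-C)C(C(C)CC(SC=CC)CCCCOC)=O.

Molecular formula from the SMILES: C14H26O3S.
DoU = (2C + 2 + N − H − X)/2 = (2·14 + 2 + 0 − 26 − 0)/2 = 4/2 = 2.
(Structurally: 0 ring(s) + 2 π bond(s) = 2.)

2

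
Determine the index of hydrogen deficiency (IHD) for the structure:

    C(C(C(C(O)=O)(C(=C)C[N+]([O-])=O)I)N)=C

Molecular formula from the SMILES: C8H11IN2O4.
DoU = (2C + 2 + N − H − X)/2 = (2·8 + 2 + 2 − 11 − 1)/2 = 8/2 = 4.
(Structurally: 0 ring(s) + 4 π bond(s) = 4.)

4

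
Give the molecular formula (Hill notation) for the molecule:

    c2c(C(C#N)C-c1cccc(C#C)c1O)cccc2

Heavy atoms from the SMILES: 17 C, 1 N, 1 O.
Implicit hydrogens by atom environment:
  8 × C (aromatic): 1 H each → 8
  4 × C (aromatic): no H
  2 × C: 1 H each → 2
  2 × C: no H
  1 × C: 2 H
  1 × N: no H
  1 × O: 1 H
  Total hydrogens = 13.
Molecular formula: C17H13NO

C17H13NO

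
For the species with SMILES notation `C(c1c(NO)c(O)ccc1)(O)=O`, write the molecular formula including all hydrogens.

C7H7NO4

Heavy atoms from the SMILES: 7 C, 1 N, 4 O.
Implicit hydrogens by atom environment:
  3 × C (aromatic): 1 H each → 3
  3 × C (aromatic): no H
  3 × O: 1 H each → 3
  1 × C: no H
  1 × N: 1 H
  1 × O: no H
  Total hydrogens = 7.
Molecular formula: C7H7NO4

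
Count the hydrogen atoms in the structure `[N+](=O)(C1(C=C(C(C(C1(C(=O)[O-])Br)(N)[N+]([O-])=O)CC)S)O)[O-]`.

11

Hydrogens are implicit in SMILES; fill each atom to its normal valence:
  5 × C: no H
  3 × O: no H
  3 × O (charge -1): no H
  2 × C: 1 H each → 2
  2 × N (charge +1): no H
  1 × Br: no H
  1 × C: 3 H
  1 × C: 2 H
  1 × N: 2 H
  1 × O: 1 H
  1 × S: 1 H
  Total hydrogens = 11.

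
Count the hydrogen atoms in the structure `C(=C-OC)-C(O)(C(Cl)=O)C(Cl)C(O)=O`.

8

Hydrogens are implicit in SMILES; fill each atom to its normal valence:
  3 × C: 1 H each → 3
  3 × C: no H
  3 × O: no H
  2 × Cl: no H
  2 × O: 1 H each → 2
  1 × C: 3 H
  Total hydrogens = 8.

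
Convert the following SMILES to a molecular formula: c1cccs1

Heavy atoms from the SMILES: 4 C, 1 S.
Implicit hydrogens by atom environment:
  4 × C (aromatic): 1 H each → 4
  1 × S (aromatic): no H
  Total hydrogens = 4.
Molecular formula: C4H4S

C4H4S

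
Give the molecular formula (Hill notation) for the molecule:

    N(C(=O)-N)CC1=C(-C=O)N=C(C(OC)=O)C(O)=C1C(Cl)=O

Heavy atoms from the SMILES: 11 C, 1 Cl, 3 N, 6 O.
Implicit hydrogens by atom environment:
  5 × C (aromatic): no H
  5 × O: no H
  3 × C: no H
  1 × C: 3 H
  1 × C: 2 H
  1 × C: 1 H
  1 × Cl: no H
  1 × N: 2 H
  1 × N: 1 H
  1 × N (aromatic): no H
  1 × O: 1 H
  Total hydrogens = 10.
Molecular formula: C11H10ClN3O6

C11H10ClN3O6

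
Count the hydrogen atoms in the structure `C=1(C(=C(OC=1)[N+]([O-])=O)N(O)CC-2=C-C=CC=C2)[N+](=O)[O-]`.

Hydrogens are implicit in SMILES; fill each atom to its normal valence:
  6 × C (aromatic): 1 H each → 6
  4 × C (aromatic): no H
  2 × N (charge +1): no H
  2 × O: no H
  2 × O (charge -1): no H
  1 × C: 2 H
  1 × N: no H
  1 × O: 1 H
  1 × O (aromatic): no H
  Total hydrogens = 9.

9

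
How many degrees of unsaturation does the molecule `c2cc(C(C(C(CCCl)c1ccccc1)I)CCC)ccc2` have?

8

Molecular formula from the SMILES: C20H24ClI.
DoU = (2C + 2 + N − H − X)/2 = (2·20 + 2 + 0 − 24 − 2)/2 = 16/2 = 8.
(Structurally: 2 ring(s) + 6 π bond(s) = 8.)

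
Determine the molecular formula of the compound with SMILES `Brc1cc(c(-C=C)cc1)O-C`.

Heavy atoms from the SMILES: 1 Br, 9 C, 1 O.
Implicit hydrogens by atom environment:
  3 × C (aromatic): 1 H each → 3
  3 × C (aromatic): no H
  1 × Br: no H
  1 × C: 3 H
  1 × C: 2 H
  1 × C: 1 H
  1 × O: no H
  Total hydrogens = 9.
Molecular formula: C9H9BrO

C9H9BrO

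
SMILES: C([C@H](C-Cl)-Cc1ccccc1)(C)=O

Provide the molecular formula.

Heavy atoms from the SMILES: 11 C, 1 Cl, 1 O.
Implicit hydrogens by atom environment:
  5 × C (aromatic): 1 H each → 5
  2 × C: 2 H each → 4
  1 × C: 3 H
  1 × C: 1 H
  1 × C: no H
  1 × C (aromatic): no H
  1 × Cl: no H
  1 × O: no H
  Total hydrogens = 13.
Molecular formula: C11H13ClO

C11H13ClO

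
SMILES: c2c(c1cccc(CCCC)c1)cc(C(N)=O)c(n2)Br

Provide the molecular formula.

Heavy atoms from the SMILES: 1 Br, 16 C, 2 N, 1 O.
Implicit hydrogens by atom environment:
  6 × C (aromatic): 1 H each → 6
  5 × C (aromatic): no H
  3 × C: 2 H each → 6
  1 × Br: no H
  1 × C: 3 H
  1 × C: no H
  1 × N: 2 H
  1 × N (aromatic): no H
  1 × O: no H
  Total hydrogens = 17.
Molecular formula: C16H17BrN2O

C16H17BrN2O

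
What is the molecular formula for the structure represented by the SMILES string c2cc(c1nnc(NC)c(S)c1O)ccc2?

C11H11N3OS

Heavy atoms from the SMILES: 11 C, 3 N, 1 O, 1 S.
Implicit hydrogens by atom environment:
  5 × C (aromatic): 1 H each → 5
  5 × C (aromatic): no H
  2 × N (aromatic): no H
  1 × C: 3 H
  1 × N: 1 H
  1 × O: 1 H
  1 × S: 1 H
  Total hydrogens = 11.
Molecular formula: C11H11N3OS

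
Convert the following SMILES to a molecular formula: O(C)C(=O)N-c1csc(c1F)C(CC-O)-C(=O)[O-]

C10H11FNO5S-

Heavy atoms from the SMILES: 10 C, 1 F, 1 N, 5 O, 1 S.
Implicit hydrogens by atom environment:
  3 × C (aromatic): no H
  3 × O: no H
  2 × C: 2 H each → 4
  2 × C: no H
  1 × C: 3 H
  1 × C (aromatic): 1 H
  1 × C: 1 H
  1 × F: no H
  1 × N: 1 H
  1 × O: 1 H
  1 × O (charge -1): no H
  1 × S (aromatic): no H
  Total hydrogens = 11.
Net charge -1.
Molecular formula: C10H11FNO5S-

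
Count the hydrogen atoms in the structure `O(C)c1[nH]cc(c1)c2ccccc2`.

11

Hydrogens are implicit in SMILES; fill each atom to its normal valence:
  7 × C (aromatic): 1 H each → 7
  3 × C (aromatic): no H
  1 × C: 3 H
  1 × N (aromatic): 1 H
  1 × O: no H
  Total hydrogens = 11.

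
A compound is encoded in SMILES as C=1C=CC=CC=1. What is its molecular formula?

Heavy atoms from the SMILES: 6 C.
Implicit hydrogens by atom environment:
  6 × C (aromatic): 1 H each → 6
  Total hydrogens = 6.
Molecular formula: C6H6

C6H6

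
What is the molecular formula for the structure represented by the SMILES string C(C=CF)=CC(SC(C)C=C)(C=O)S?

Heavy atoms from the SMILES: 10 C, 1 F, 1 O, 2 S.
Implicit hydrogens by atom environment:
  7 × C: 1 H each → 7
  1 × C: 3 H
  1 × C: 2 H
  1 × C: no H
  1 × F: no H
  1 × O: no H
  1 × S: 1 H
  1 × S: no H
  Total hydrogens = 13.
Molecular formula: C10H13FOS2

C10H13FOS2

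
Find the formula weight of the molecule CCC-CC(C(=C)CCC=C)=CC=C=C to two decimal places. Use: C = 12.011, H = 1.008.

Molecular formula: C15H22.
M = 15×12.011 + 22×1.008 = 202.34 g/mol.

202.34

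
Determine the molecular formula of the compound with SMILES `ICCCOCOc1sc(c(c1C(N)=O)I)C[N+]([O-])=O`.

Heavy atoms from the SMILES: 10 C, 2 I, 2 N, 5 O, 1 S.
Implicit hydrogens by atom environment:
  5 × C: 2 H each → 10
  4 × C (aromatic): no H
  4 × O: no H
  2 × I: no H
  1 × C: no H
  1 × N: 2 H
  1 × N (charge +1): no H
  1 × O (charge -1): no H
  1 × S (aromatic): no H
  Total hydrogens = 12.
Molecular formula: C10H12I2N2O5S

C10H12I2N2O5S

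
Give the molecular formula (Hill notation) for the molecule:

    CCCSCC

C5H12S

Heavy atoms from the SMILES: 5 C, 1 S.
Implicit hydrogens by atom environment:
  3 × C: 2 H each → 6
  2 × C: 3 H each → 6
  1 × S: no H
  Total hydrogens = 12.
Molecular formula: C5H12S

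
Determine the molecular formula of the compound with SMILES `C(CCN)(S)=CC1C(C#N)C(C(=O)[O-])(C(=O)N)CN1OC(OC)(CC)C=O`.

Heavy atoms from the SMILES: 16 C, 4 N, 6 O, 1 S.
Implicit hydrogens by atom environment:
  6 × C: no H
  5 × O: no H
  4 × C: 2 H each → 8
  4 × C: 1 H each → 4
  2 × C: 3 H each → 6
  2 × N: 2 H each → 4
  2 × N: no H
  1 × O (charge -1): no H
  1 × S: 1 H
  Total hydrogens = 23.
Net charge -1.
Molecular formula: C16H23N4O6S-

C16H23N4O6S-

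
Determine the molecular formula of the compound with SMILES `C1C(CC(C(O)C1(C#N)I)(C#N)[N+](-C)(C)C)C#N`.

Heavy atoms from the SMILES: 12 C, 1 I, 4 N, 1 O.
Implicit hydrogens by atom environment:
  5 × C: no H
  3 × C: 3 H each → 9
  3 × N: no H
  2 × C: 2 H each → 4
  2 × C: 1 H each → 2
  1 × I: no H
  1 × N (charge +1): no H
  1 × O: 1 H
  Total hydrogens = 16.
Net charge +1.
Molecular formula: C12H16IN4O+

C12H16IN4O+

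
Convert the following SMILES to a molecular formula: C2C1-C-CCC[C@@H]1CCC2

C10H18

Heavy atoms from the SMILES: 10 C.
Implicit hydrogens by atom environment:
  8 × C: 2 H each → 16
  2 × C: 1 H each → 2
  Total hydrogens = 18.
Molecular formula: C10H18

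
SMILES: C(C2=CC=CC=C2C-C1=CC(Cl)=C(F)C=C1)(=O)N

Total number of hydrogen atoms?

Hydrogens are implicit in SMILES; fill each atom to its normal valence:
  7 × C (aromatic): 1 H each → 7
  5 × C (aromatic): no H
  1 × C: 2 H
  1 × C: no H
  1 × Cl: no H
  1 × F: no H
  1 × N: 2 H
  1 × O: no H
  Total hydrogens = 11.

11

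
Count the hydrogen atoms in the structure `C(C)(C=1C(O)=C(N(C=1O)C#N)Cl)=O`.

5

Hydrogens are implicit in SMILES; fill each atom to its normal valence:
  4 × C (aromatic): no H
  2 × C: no H
  2 × O: 1 H each → 2
  1 × C: 3 H
  1 × Cl: no H
  1 × N (aromatic): no H
  1 × N: no H
  1 × O: no H
  Total hydrogens = 5.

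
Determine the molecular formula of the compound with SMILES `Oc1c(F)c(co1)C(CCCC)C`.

Heavy atoms from the SMILES: 10 C, 1 F, 2 O.
Implicit hydrogens by atom environment:
  3 × C: 2 H each → 6
  3 × C (aromatic): no H
  2 × C: 3 H each → 6
  1 × C (aromatic): 1 H
  1 × C: 1 H
  1 × F: no H
  1 × O: 1 H
  1 × O (aromatic): no H
  Total hydrogens = 15.
Molecular formula: C10H15FO2

C10H15FO2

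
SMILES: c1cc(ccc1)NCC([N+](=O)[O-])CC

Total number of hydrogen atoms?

Hydrogens are implicit in SMILES; fill each atom to its normal valence:
  5 × C (aromatic): 1 H each → 5
  2 × C: 2 H each → 4
  1 × C: 3 H
  1 × C: 1 H
  1 × C (aromatic): no H
  1 × N: 1 H
  1 × N (charge +1): no H
  1 × O: no H
  1 × O (charge -1): no H
  Total hydrogens = 14.

14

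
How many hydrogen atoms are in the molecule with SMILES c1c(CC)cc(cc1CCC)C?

18

Hydrogens are implicit in SMILES; fill each atom to its normal valence:
  3 × C: 3 H each → 9
  3 × C: 2 H each → 6
  3 × C (aromatic): 1 H each → 3
  3 × C (aromatic): no H
  Total hydrogens = 18.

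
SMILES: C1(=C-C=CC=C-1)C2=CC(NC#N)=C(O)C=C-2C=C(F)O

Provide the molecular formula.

Heavy atoms from the SMILES: 15 C, 1 F, 2 N, 2 O.
Implicit hydrogens by atom environment:
  7 × C (aromatic): 1 H each → 7
  5 × C (aromatic): no H
  2 × C: no H
  2 × O: 1 H each → 2
  1 × C: 1 H
  1 × F: no H
  1 × N: 1 H
  1 × N: no H
  Total hydrogens = 11.
Molecular formula: C15H11FN2O2

C15H11FN2O2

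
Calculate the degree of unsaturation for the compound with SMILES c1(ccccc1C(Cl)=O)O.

Molecular formula from the SMILES: C7H5ClO2.
DoU = (2C + 2 + N − H − X)/2 = (2·7 + 2 + 0 − 5 − 1)/2 = 10/2 = 5.
(Structurally: 1 ring(s) + 4 π bond(s) = 5.)

5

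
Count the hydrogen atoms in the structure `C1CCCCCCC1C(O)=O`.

Hydrogens are implicit in SMILES; fill each atom to its normal valence:
  7 × C: 2 H each → 14
  1 × C: 1 H
  1 × C: no H
  1 × O: 1 H
  1 × O: no H
  Total hydrogens = 16.

16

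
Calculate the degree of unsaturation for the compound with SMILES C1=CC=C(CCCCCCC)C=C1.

Molecular formula from the SMILES: C13H20.
DoU = (2C + 2 + N − H − X)/2 = (2·13 + 2 + 0 − 20 − 0)/2 = 8/2 = 4.
(Structurally: 1 ring(s) + 3 π bond(s) = 4.)

4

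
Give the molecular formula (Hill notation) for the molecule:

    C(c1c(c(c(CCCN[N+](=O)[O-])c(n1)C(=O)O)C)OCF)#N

C12H13FN4O5

Heavy atoms from the SMILES: 12 C, 1 F, 4 N, 5 O.
Implicit hydrogens by atom environment:
  5 × C (aromatic): no H
  4 × C: 2 H each → 8
  3 × O: no H
  2 × C: no H
  1 × C: 3 H
  1 × F: no H
  1 × N: 1 H
  1 × N (aromatic): no H
  1 × N: no H
  1 × N (charge +1): no H
  1 × O: 1 H
  1 × O (charge -1): no H
  Total hydrogens = 13.
Molecular formula: C12H13FN4O5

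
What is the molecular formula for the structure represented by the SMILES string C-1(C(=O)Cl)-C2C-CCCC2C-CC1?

Heavy atoms from the SMILES: 11 C, 1 Cl, 1 O.
Implicit hydrogens by atom environment:
  7 × C: 2 H each → 14
  3 × C: 1 H each → 3
  1 × C: no H
  1 × Cl: no H
  1 × O: no H
  Total hydrogens = 17.
Molecular formula: C11H17ClO

C11H17ClO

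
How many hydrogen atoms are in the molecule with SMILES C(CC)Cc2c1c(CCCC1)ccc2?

Hydrogens are implicit in SMILES; fill each atom to its normal valence:
  7 × C: 2 H each → 14
  3 × C (aromatic): 1 H each → 3
  3 × C (aromatic): no H
  1 × C: 3 H
  Total hydrogens = 20.

20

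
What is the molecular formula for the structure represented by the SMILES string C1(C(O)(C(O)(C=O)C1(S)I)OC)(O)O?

C6H9IO6S

Heavy atoms from the SMILES: 6 C, 1 I, 6 O, 1 S.
Implicit hydrogens by atom environment:
  4 × C: no H
  4 × O: 1 H each → 4
  2 × O: no H
  1 × C: 3 H
  1 × C: 1 H
  1 × I: no H
  1 × S: 1 H
  Total hydrogens = 9.
Molecular formula: C6H9IO6S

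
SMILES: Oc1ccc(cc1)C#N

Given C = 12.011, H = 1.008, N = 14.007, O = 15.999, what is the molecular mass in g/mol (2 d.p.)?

Molecular formula: C7H5NO.
M = 7×12.011 + 5×1.008 + 1×14.007 + 1×15.999 = 119.12 g/mol.

119.12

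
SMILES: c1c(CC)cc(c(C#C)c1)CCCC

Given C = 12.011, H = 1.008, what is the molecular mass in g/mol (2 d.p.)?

186.30

Molecular formula: C14H18.
M = 14×12.011 + 18×1.008 = 186.30 g/mol.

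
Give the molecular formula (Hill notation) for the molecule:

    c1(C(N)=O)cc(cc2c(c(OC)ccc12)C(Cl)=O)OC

Heavy atoms from the SMILES: 14 C, 1 Cl, 1 N, 4 O.
Implicit hydrogens by atom environment:
  6 × C (aromatic): no H
  4 × C (aromatic): 1 H each → 4
  4 × O: no H
  2 × C: 3 H each → 6
  2 × C: no H
  1 × Cl: no H
  1 × N: 2 H
  Total hydrogens = 12.
Molecular formula: C14H12ClNO4

C14H12ClNO4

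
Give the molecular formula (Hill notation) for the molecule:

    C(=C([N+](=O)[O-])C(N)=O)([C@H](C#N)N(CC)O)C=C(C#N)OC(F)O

Heavy atoms from the SMILES: 11 C, 1 F, 5 N, 6 O.
Implicit hydrogens by atom environment:
  6 × C: no H
  3 × C: 1 H each → 3
  3 × N: no H
  3 × O: no H
  2 × O: 1 H each → 2
  1 × C: 3 H
  1 × C: 2 H
  1 × F: no H
  1 × N: 2 H
  1 × N (charge +1): no H
  1 × O (charge -1): no H
  Total hydrogens = 12.
Molecular formula: C11H12FN5O6

C11H12FN5O6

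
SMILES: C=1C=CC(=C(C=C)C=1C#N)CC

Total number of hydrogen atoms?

Hydrogens are implicit in SMILES; fill each atom to its normal valence:
  3 × C (aromatic): 1 H each → 3
  3 × C (aromatic): no H
  2 × C: 2 H each → 4
  1 × C: 3 H
  1 × C: 1 H
  1 × C: no H
  1 × N: no H
  Total hydrogens = 11.

11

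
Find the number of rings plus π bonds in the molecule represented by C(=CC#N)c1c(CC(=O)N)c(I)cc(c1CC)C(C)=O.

Molecular formula from the SMILES: C15H15IN2O2.
DoU = (2C + 2 + N − H − X)/2 = (2·15 + 2 + 2 − 15 − 1)/2 = 18/2 = 9.
(Structurally: 1 ring(s) + 8 π bond(s) = 9.)

9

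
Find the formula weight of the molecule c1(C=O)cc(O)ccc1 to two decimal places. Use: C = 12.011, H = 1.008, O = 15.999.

Molecular formula: C7H6O2.
M = 7×12.011 + 6×1.008 + 2×15.999 = 122.12 g/mol.

122.12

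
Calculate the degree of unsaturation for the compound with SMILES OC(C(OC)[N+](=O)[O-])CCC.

1

Molecular formula from the SMILES: C6H13NO4.
DoU = (2C + 2 + N − H − X)/2 = (2·6 + 2 + 1 − 13 − 0)/2 = 2/2 = 1.
(Structurally: 0 ring(s) + 1 π bond(s) = 1.)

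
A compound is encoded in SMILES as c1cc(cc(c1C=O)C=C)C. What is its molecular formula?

C10H10O

Heavy atoms from the SMILES: 10 C, 1 O.
Implicit hydrogens by atom environment:
  3 × C (aromatic): 1 H each → 3
  3 × C (aromatic): no H
  2 × C: 1 H each → 2
  1 × C: 3 H
  1 × C: 2 H
  1 × O: no H
  Total hydrogens = 10.
Molecular formula: C10H10O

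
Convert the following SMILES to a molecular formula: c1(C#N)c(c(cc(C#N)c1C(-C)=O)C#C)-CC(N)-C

Heavy atoms from the SMILES: 15 C, 3 N, 1 O.
Implicit hydrogens by atom environment:
  5 × C (aromatic): no H
  4 × C: no H
  2 × C: 3 H each → 6
  2 × C: 1 H each → 2
  2 × N: no H
  1 × C: 2 H
  1 × C (aromatic): 1 H
  1 × N: 2 H
  1 × O: no H
  Total hydrogens = 13.
Molecular formula: C15H13N3O

C15H13N3O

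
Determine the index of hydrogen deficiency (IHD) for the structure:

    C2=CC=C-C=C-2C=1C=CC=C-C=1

Molecular formula from the SMILES: C12H10.
DoU = (2C + 2 + N − H − X)/2 = (2·12 + 2 + 0 − 10 − 0)/2 = 16/2 = 8.
(Structurally: 2 ring(s) + 6 π bond(s) = 8.)

8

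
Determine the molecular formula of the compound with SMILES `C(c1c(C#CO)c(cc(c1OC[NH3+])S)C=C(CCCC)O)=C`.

Heavy atoms from the SMILES: 17 C, 1 N, 3 O, 1 S.
Implicit hydrogens by atom environment:
  5 × C: 2 H each → 10
  5 × C (aromatic): no H
  3 × C: no H
  2 × C: 1 H each → 2
  2 × O: 1 H each → 2
  1 × C: 3 H
  1 × C (aromatic): 1 H
  1 × N (charge +1): 3 H
  1 × O: no H
  1 × S: 1 H
  Total hydrogens = 22.
Net charge +1.
Molecular formula: C17H22NO3S+

C17H22NO3S+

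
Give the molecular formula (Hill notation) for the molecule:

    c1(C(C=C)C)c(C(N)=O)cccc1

C11H13NO

Heavy atoms from the SMILES: 11 C, 1 N, 1 O.
Implicit hydrogens by atom environment:
  4 × C (aromatic): 1 H each → 4
  2 × C: 1 H each → 2
  2 × C (aromatic): no H
  1 × C: 3 H
  1 × C: 2 H
  1 × C: no H
  1 × N: 2 H
  1 × O: no H
  Total hydrogens = 13.
Molecular formula: C11H13NO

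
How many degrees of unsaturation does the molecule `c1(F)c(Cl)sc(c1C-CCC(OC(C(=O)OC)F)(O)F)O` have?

Molecular formula from the SMILES: C11H12ClF3O5S.
DoU = (2C + 2 + N − H − X)/2 = (2·11 + 2 + 0 − 12 − 4)/2 = 8/2 = 4.
(Structurally: 1 ring(s) + 3 π bond(s) = 4.)

4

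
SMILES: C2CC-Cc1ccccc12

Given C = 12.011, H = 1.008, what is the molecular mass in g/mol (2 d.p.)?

132.21

Molecular formula: C10H12.
M = 10×12.011 + 12×1.008 = 132.21 g/mol.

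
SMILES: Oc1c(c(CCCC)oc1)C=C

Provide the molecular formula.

Heavy atoms from the SMILES: 10 C, 2 O.
Implicit hydrogens by atom environment:
  4 × C: 2 H each → 8
  3 × C (aromatic): no H
  1 × C: 3 H
  1 × C (aromatic): 1 H
  1 × C: 1 H
  1 × O: 1 H
  1 × O (aromatic): no H
  Total hydrogens = 14.
Molecular formula: C10H14O2

C10H14O2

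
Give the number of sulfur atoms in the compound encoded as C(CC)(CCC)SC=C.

The symbol for sulfur appears 1 time in the SMILES.

1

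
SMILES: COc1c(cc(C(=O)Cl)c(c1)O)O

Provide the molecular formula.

C8H7ClO4

Heavy atoms from the SMILES: 8 C, 1 Cl, 4 O.
Implicit hydrogens by atom environment:
  4 × C (aromatic): no H
  2 × C (aromatic): 1 H each → 2
  2 × O: 1 H each → 2
  2 × O: no H
  1 × C: 3 H
  1 × C: no H
  1 × Cl: no H
  Total hydrogens = 7.
Molecular formula: C8H7ClO4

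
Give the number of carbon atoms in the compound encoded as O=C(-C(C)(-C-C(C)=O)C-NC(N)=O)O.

8

The symbol for carbon appears 8 times in the SMILES.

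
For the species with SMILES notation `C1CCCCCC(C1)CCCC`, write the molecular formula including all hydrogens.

C12H24

Heavy atoms from the SMILES: 12 C.
Implicit hydrogens by atom environment:
  10 × C: 2 H each → 20
  1 × C: 3 H
  1 × C: 1 H
  Total hydrogens = 24.
Molecular formula: C12H24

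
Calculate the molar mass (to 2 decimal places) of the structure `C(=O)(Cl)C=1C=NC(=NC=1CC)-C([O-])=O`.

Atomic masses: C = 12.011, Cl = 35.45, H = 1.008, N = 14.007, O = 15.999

213.60

Molecular formula: C8H6ClN2O3-.
M = 8×12.011 + 1×35.45 + 6×1.008 + 2×14.007 + 3×15.999 = 213.60 g/mol.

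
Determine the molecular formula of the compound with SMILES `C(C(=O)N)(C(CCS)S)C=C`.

Heavy atoms from the SMILES: 7 C, 1 N, 1 O, 2 S.
Implicit hydrogens by atom environment:
  3 × C: 2 H each → 6
  3 × C: 1 H each → 3
  2 × S: 1 H each → 2
  1 × C: no H
  1 × N: 2 H
  1 × O: no H
  Total hydrogens = 13.
Molecular formula: C7H13NOS2

C7H13NOS2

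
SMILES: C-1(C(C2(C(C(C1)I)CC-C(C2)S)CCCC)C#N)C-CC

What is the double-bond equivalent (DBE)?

4

Molecular formula from the SMILES: C18H30INS.
DoU = (2C + 2 + N − H − X)/2 = (2·18 + 2 + 1 − 30 − 1)/2 = 8/2 = 4.
(Structurally: 2 ring(s) + 2 π bond(s) = 4.)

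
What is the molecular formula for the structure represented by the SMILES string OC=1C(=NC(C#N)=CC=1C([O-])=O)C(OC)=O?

C9H5N2O5-

Heavy atoms from the SMILES: 9 C, 2 N, 5 O.
Implicit hydrogens by atom environment:
  4 × C (aromatic): no H
  3 × C: no H
  3 × O: no H
  1 × C: 3 H
  1 × C (aromatic): 1 H
  1 × N (aromatic): no H
  1 × N: no H
  1 × O: 1 H
  1 × O (charge -1): no H
  Total hydrogens = 5.
Net charge -1.
Molecular formula: C9H5N2O5-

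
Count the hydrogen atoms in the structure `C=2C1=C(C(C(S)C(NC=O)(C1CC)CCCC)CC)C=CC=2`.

29

Hydrogens are implicit in SMILES; fill each atom to its normal valence:
  5 × C: 2 H each → 10
  4 × C (aromatic): 1 H each → 4
  4 × C: 1 H each → 4
  3 × C: 3 H each → 9
  2 × C (aromatic): no H
  1 × C: no H
  1 × N: 1 H
  1 × O: no H
  1 × S: 1 H
  Total hydrogens = 29.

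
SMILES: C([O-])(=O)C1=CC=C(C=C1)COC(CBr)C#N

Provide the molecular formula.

C11H9BrNO3-

Heavy atoms from the SMILES: 1 Br, 11 C, 1 N, 3 O.
Implicit hydrogens by atom environment:
  4 × C (aromatic): 1 H each → 4
  2 × C: 2 H each → 4
  2 × C (aromatic): no H
  2 × C: no H
  2 × O: no H
  1 × Br: no H
  1 × C: 1 H
  1 × N: no H
  1 × O (charge -1): no H
  Total hydrogens = 9.
Net charge -1.
Molecular formula: C11H9BrNO3-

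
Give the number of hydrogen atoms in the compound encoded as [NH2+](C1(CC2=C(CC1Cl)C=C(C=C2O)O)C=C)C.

Hydrogens are implicit in SMILES; fill each atom to its normal valence:
  4 × C (aromatic): no H
  3 × C: 2 H each → 6
  2 × C (aromatic): 1 H each → 2
  2 × C: 1 H each → 2
  2 × O: 1 H each → 2
  1 × C: 3 H
  1 × C: no H
  1 × Cl: no H
  1 × N (charge +1): 2 H
  Total hydrogens = 17.

17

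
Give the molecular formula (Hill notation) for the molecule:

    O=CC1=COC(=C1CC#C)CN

Heavy atoms from the SMILES: 9 C, 1 N, 2 O.
Implicit hydrogens by atom environment:
  3 × C (aromatic): no H
  2 × C: 2 H each → 4
  2 × C: 1 H each → 2
  1 × C (aromatic): 1 H
  1 × C: no H
  1 × N: 2 H
  1 × O (aromatic): no H
  1 × O: no H
  Total hydrogens = 9.
Molecular formula: C9H9NO2

C9H9NO2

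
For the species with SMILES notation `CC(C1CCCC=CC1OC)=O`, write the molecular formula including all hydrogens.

C10H16O2

Heavy atoms from the SMILES: 10 C, 2 O.
Implicit hydrogens by atom environment:
  4 × C: 1 H each → 4
  3 × C: 2 H each → 6
  2 × C: 3 H each → 6
  2 × O: no H
  1 × C: no H
  Total hydrogens = 16.
Molecular formula: C10H16O2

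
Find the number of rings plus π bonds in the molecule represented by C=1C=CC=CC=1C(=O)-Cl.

5

Molecular formula from the SMILES: C7H5ClO.
DoU = (2C + 2 + N − H − X)/2 = (2·7 + 2 + 0 − 5 − 1)/2 = 10/2 = 5.
(Structurally: 1 ring(s) + 4 π bond(s) = 5.)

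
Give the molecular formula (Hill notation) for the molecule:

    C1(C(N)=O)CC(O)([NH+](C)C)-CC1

Heavy atoms from the SMILES: 8 C, 2 N, 2 O.
Implicit hydrogens by atom environment:
  3 × C: 2 H each → 6
  2 × C: 3 H each → 6
  2 × C: no H
  1 × C: 1 H
  1 × N: 2 H
  1 × N (charge +1): 1 H
  1 × O: 1 H
  1 × O: no H
  Total hydrogens = 17.
Net charge +1.
Molecular formula: C8H17N2O2+

C8H17N2O2+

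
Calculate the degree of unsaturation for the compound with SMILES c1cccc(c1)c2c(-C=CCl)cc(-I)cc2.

Molecular formula from the SMILES: C14H10ClI.
DoU = (2C + 2 + N − H − X)/2 = (2·14 + 2 + 0 − 10 − 2)/2 = 18/2 = 9.
(Structurally: 2 ring(s) + 7 π bond(s) = 9.)

9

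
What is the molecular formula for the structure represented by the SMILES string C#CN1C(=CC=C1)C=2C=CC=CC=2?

Heavy atoms from the SMILES: 12 C, 1 N.
Implicit hydrogens by atom environment:
  8 × C (aromatic): 1 H each → 8
  2 × C (aromatic): no H
  1 × C: 1 H
  1 × C: no H
  1 × N (aromatic): no H
  Total hydrogens = 9.
Molecular formula: C12H9N

C12H9N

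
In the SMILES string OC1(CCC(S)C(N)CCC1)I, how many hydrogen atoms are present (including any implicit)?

Hydrogens are implicit in SMILES; fill each atom to its normal valence:
  5 × C: 2 H each → 10
  2 × C: 1 H each → 2
  1 × C: no H
  1 × I: no H
  1 × N: 2 H
  1 × O: 1 H
  1 × S: 1 H
  Total hydrogens = 16.

16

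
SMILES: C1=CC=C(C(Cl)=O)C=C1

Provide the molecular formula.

C7H5ClO

Heavy atoms from the SMILES: 7 C, 1 Cl, 1 O.
Implicit hydrogens by atom environment:
  5 × C (aromatic): 1 H each → 5
  1 × C (aromatic): no H
  1 × C: no H
  1 × Cl: no H
  1 × O: no H
  Total hydrogens = 5.
Molecular formula: C7H5ClO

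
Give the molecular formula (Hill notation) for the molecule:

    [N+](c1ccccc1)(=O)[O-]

Heavy atoms from the SMILES: 6 C, 1 N, 2 O.
Implicit hydrogens by atom environment:
  5 × C (aromatic): 1 H each → 5
  1 × C (aromatic): no H
  1 × N (charge +1): no H
  1 × O: no H
  1 × O (charge -1): no H
  Total hydrogens = 5.
Molecular formula: C6H5NO2

C6H5NO2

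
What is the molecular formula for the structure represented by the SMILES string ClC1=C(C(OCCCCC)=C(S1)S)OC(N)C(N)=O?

Heavy atoms from the SMILES: 11 C, 1 Cl, 2 N, 3 O, 2 S.
Implicit hydrogens by atom environment:
  4 × C: 2 H each → 8
  4 × C (aromatic): no H
  3 × O: no H
  2 × N: 2 H each → 4
  1 × C: 3 H
  1 × C: 1 H
  1 × C: no H
  1 × Cl: no H
  1 × S: 1 H
  1 × S (aromatic): no H
  Total hydrogens = 17.
Molecular formula: C11H17ClN2O3S2

C11H17ClN2O3S2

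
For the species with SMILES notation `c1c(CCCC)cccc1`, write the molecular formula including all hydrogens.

C10H14

Heavy atoms from the SMILES: 10 C.
Implicit hydrogens by atom environment:
  5 × C (aromatic): 1 H each → 5
  3 × C: 2 H each → 6
  1 × C: 3 H
  1 × C (aromatic): no H
  Total hydrogens = 14.
Molecular formula: C10H14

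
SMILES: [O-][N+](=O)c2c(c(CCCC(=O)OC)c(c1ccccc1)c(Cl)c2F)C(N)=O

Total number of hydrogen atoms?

16

Hydrogens are implicit in SMILES; fill each atom to its normal valence:
  7 × C (aromatic): no H
  5 × C (aromatic): 1 H each → 5
  4 × O: no H
  3 × C: 2 H each → 6
  2 × C: no H
  1 × C: 3 H
  1 × Cl: no H
  1 × F: no H
  1 × N: 2 H
  1 × N (charge +1): no H
  1 × O (charge -1): no H
  Total hydrogens = 16.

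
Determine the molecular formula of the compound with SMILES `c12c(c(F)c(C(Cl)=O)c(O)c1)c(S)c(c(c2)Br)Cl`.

Heavy atoms from the SMILES: 1 Br, 11 C, 2 Cl, 1 F, 2 O, 1 S.
Implicit hydrogens by atom environment:
  8 × C (aromatic): no H
  2 × C (aromatic): 1 H each → 2
  2 × Cl: no H
  1 × Br: no H
  1 × C: no H
  1 × F: no H
  1 × O: 1 H
  1 × O: no H
  1 × S: 1 H
  Total hydrogens = 4.
Molecular formula: C11H4BrCl2FO2S

C11H4BrCl2FO2S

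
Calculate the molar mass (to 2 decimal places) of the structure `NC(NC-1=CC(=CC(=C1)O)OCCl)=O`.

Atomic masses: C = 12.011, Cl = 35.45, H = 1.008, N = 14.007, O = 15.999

Molecular formula: C8H9ClN2O3.
M = 8×12.011 + 1×35.45 + 9×1.008 + 2×14.007 + 3×15.999 = 216.62 g/mol.

216.62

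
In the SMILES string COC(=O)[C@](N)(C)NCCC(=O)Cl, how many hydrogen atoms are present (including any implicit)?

Hydrogens are implicit in SMILES; fill each atom to its normal valence:
  3 × C: no H
  3 × O: no H
  2 × C: 3 H each → 6
  2 × C: 2 H each → 4
  1 × Cl: no H
  1 × N: 2 H
  1 × N: 1 H
  Total hydrogens = 13.

13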